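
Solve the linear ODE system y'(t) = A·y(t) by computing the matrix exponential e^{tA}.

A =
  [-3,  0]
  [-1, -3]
e^{tA} =
  [exp(-3*t), 0]
  [-t*exp(-3*t), exp(-3*t)]

Strategy: write A = P · J · P⁻¹ where J is a Jordan canonical form, so e^{tA} = P · e^{tJ} · P⁻¹, and e^{tJ} can be computed block-by-block.

A has Jordan form
J =
  [-3,  1]
  [ 0, -3]
(up to reordering of blocks).

Per-block formulas:
  For a 2×2 Jordan block J_2(-3): exp(t · J_2(-3)) = e^(-3t)·(I + t·N), where N is the 2×2 nilpotent shift.

After assembling e^{tJ} and conjugating by P, we get:

e^{tA} =
  [exp(-3*t), 0]
  [-t*exp(-3*t), exp(-3*t)]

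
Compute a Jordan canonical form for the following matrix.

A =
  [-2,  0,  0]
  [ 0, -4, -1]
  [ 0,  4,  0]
J_2(-2) ⊕ J_1(-2)

The characteristic polynomial is
  det(x·I − A) = x^3 + 6*x^2 + 12*x + 8 = (x + 2)^3

Eigenvalues and multiplicities (the geometric multiplicity of λ is n − rank(A − λI), which equals the number of Jordan blocks for λ):
  λ = -2: algebraic multiplicity = 3, geometric multiplicity = 2

Determining the block sizes for each eigenvalue:
  λ = -2: 2 blocks summing to 3 forces exactly one block of size 2 and the rest size 1 → block sizes [2, 1]

Assembling the blocks gives a Jordan form
J =
  [-2,  1,  0]
  [ 0, -2,  0]
  [ 0,  0, -2]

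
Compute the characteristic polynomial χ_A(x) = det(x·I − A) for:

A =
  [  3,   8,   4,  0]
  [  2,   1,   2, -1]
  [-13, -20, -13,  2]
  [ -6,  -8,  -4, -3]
x^4 + 12*x^3 + 54*x^2 + 108*x + 81

Expanding det(x·I − A) (e.g. by cofactor expansion or by noting that A is similar to its Jordan form J, which has the same characteristic polynomial as A) gives
  χ_A(x) = x^4 + 12*x^3 + 54*x^2 + 108*x + 81
which factors as (x + 3)^4. The eigenvalues (with algebraic multiplicities) are λ = -3 with multiplicity 4.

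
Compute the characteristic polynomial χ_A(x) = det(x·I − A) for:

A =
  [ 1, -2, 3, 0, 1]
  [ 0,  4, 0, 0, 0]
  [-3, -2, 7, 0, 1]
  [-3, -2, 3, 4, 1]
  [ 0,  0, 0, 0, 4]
x^5 - 20*x^4 + 160*x^3 - 640*x^2 + 1280*x - 1024

Expanding det(x·I − A) (e.g. by cofactor expansion or by noting that A is similar to its Jordan form J, which has the same characteristic polynomial as A) gives
  χ_A(x) = x^5 - 20*x^4 + 160*x^3 - 640*x^2 + 1280*x - 1024
which factors as (x - 4)^5. The eigenvalues (with algebraic multiplicities) are λ = 4 with multiplicity 5.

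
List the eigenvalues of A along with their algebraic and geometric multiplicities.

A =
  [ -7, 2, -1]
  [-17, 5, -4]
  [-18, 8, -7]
λ = -3: alg = 3, geom = 1

Step 1 — factor the characteristic polynomial to read off the algebraic multiplicities:
  χ_A(x) = (x + 3)^3

Step 2 — compute geometric multiplicities via the rank-nullity identity g(λ) = n − rank(A − λI):
  rank(A − (-3)·I) = 2, so dim ker(A − (-3)·I) = n − 2 = 1

Summary:
  λ = -3: algebraic multiplicity = 3, geometric multiplicity = 1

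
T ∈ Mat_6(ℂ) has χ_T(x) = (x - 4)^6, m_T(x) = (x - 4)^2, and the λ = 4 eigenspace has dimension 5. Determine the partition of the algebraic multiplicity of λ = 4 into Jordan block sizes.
Block sizes for λ = 4: [2, 1, 1, 1, 1]

Step 1 — from the characteristic polynomial, algebraic multiplicity of λ = 4 is 6. From dim ker(T − (4)·I) = 5, there are exactly 5 Jordan blocks for λ = 4.
Step 2 — from the minimal polynomial, the factor (x − 4)^2 tells us the largest block for λ = 4 has size 2.
Step 3 — with total size 6, 5 blocks, and largest block 2, the block sizes (in nonincreasing order) are [2, 1, 1, 1, 1].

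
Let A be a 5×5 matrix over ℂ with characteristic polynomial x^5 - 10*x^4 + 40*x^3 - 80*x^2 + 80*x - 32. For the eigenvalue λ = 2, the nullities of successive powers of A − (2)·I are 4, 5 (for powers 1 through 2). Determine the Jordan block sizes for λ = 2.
Block sizes for λ = 2: [2, 1, 1, 1]

From the dimensions of kernels of powers, the number of Jordan blocks of size at least j is d_j − d_{j−1} where d_j = dim ker(N^j) (with d_0 = 0). Computing the differences gives [4, 1].
The number of blocks of size exactly k is (#blocks of size ≥ k) − (#blocks of size ≥ k + 1), so the partition is: 3 block(s) of size 1, 1 block(s) of size 2.
In nonincreasing order the block sizes are [2, 1, 1, 1].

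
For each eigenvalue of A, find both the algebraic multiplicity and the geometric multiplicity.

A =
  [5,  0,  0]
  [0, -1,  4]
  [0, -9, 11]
λ = 5: alg = 3, geom = 2

Step 1 — factor the characteristic polynomial to read off the algebraic multiplicities:
  χ_A(x) = (x - 5)^3

Step 2 — compute geometric multiplicities via the rank-nullity identity g(λ) = n − rank(A − λI):
  rank(A − (5)·I) = 1, so dim ker(A − (5)·I) = n − 1 = 2

Summary:
  λ = 5: algebraic multiplicity = 3, geometric multiplicity = 2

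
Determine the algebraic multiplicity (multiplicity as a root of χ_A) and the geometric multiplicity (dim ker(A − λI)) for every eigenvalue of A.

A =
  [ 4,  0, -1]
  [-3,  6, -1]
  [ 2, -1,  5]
λ = 5: alg = 3, geom = 1

Step 1 — factor the characteristic polynomial to read off the algebraic multiplicities:
  χ_A(x) = (x - 5)^3

Step 2 — compute geometric multiplicities via the rank-nullity identity g(λ) = n − rank(A − λI):
  rank(A − (5)·I) = 2, so dim ker(A − (5)·I) = n − 2 = 1

Summary:
  λ = 5: algebraic multiplicity = 3, geometric multiplicity = 1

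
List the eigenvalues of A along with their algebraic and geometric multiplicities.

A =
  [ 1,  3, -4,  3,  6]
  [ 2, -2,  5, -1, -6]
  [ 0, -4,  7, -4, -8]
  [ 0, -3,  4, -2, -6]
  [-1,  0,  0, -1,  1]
λ = 1: alg = 5, geom = 2

Step 1 — factor the characteristic polynomial to read off the algebraic multiplicities:
  χ_A(x) = (x - 1)^5

Step 2 — compute geometric multiplicities via the rank-nullity identity g(λ) = n − rank(A − λI):
  rank(A − (1)·I) = 3, so dim ker(A − (1)·I) = n − 3 = 2

Summary:
  λ = 1: algebraic multiplicity = 5, geometric multiplicity = 2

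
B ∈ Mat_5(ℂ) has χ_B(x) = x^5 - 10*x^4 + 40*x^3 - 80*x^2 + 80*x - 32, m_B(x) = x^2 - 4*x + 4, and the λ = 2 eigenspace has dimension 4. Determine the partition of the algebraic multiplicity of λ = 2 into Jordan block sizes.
Block sizes for λ = 2: [2, 1, 1, 1]

Step 1 — from the characteristic polynomial, algebraic multiplicity of λ = 2 is 5. From dim ker(B − (2)·I) = 4, there are exactly 4 Jordan blocks for λ = 2.
Step 2 — from the minimal polynomial, the factor (x − 2)^2 tells us the largest block for λ = 2 has size 2.
Step 3 — with total size 5, 4 blocks, and largest block 2, the block sizes (in nonincreasing order) are [2, 1, 1, 1].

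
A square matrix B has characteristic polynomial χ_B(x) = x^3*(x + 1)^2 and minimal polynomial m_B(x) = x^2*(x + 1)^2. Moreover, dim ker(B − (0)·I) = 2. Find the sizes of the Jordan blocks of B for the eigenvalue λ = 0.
Block sizes for λ = 0: [2, 1]

Step 1 — from the characteristic polynomial, algebraic multiplicity of λ = 0 is 3. From dim ker(B − (0)·I) = 2, there are exactly 2 Jordan blocks for λ = 0.
Step 2 — from the minimal polynomial, the factor (x − 0)^2 tells us the largest block for λ = 0 has size 2.
Step 3 — with total size 3, 2 blocks, and largest block 2, the block sizes (in nonincreasing order) are [2, 1].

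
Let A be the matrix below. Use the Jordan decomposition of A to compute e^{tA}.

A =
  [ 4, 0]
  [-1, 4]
e^{tA} =
  [exp(4*t), 0]
  [-t*exp(4*t), exp(4*t)]

Strategy: write A = P · J · P⁻¹ where J is a Jordan canonical form, so e^{tA} = P · e^{tJ} · P⁻¹, and e^{tJ} can be computed block-by-block.

A has Jordan form
J =
  [4, 1]
  [0, 4]
(up to reordering of blocks).

Per-block formulas:
  For a 2×2 Jordan block J_2(4): exp(t · J_2(4)) = e^(4t)·(I + t·N), where N is the 2×2 nilpotent shift.

After assembling e^{tJ} and conjugating by P, we get:

e^{tA} =
  [exp(4*t), 0]
  [-t*exp(4*t), exp(4*t)]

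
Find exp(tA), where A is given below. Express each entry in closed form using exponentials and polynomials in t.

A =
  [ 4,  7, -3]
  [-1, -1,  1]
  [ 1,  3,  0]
e^{tA} =
  [-t^2*exp(t)/2 + 3*t*exp(t) + exp(t), -t^2*exp(t) + 7*t*exp(t), t^2*exp(t)/2 - 3*t*exp(t)]
  [-t*exp(t), -2*t*exp(t) + exp(t), t*exp(t)]
  [-t^2*exp(t)/2 + t*exp(t), -t^2*exp(t) + 3*t*exp(t), t^2*exp(t)/2 - t*exp(t) + exp(t)]

Strategy: write A = P · J · P⁻¹ where J is a Jordan canonical form, so e^{tA} = P · e^{tJ} · P⁻¹, and e^{tJ} can be computed block-by-block.

A has Jordan form
J =
  [1, 1, 0]
  [0, 1, 1]
  [0, 0, 1]
(up to reordering of blocks).

Per-block formulas:
  For a 3×3 Jordan block J_3(1): exp(t · J_3(1)) = e^(1t)·(I + t·N + (t^2/2)·N^2), where N is the 3×3 nilpotent shift.

After assembling e^{tJ} and conjugating by P, we get:

e^{tA} =
  [-t^2*exp(t)/2 + 3*t*exp(t) + exp(t), -t^2*exp(t) + 7*t*exp(t), t^2*exp(t)/2 - 3*t*exp(t)]
  [-t*exp(t), -2*t*exp(t) + exp(t), t*exp(t)]
  [-t^2*exp(t)/2 + t*exp(t), -t^2*exp(t) + 3*t*exp(t), t^2*exp(t)/2 - t*exp(t) + exp(t)]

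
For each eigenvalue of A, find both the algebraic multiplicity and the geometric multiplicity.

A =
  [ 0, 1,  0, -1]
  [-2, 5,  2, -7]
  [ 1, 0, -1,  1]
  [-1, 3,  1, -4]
λ = 0: alg = 4, geom = 2

Step 1 — factor the characteristic polynomial to read off the algebraic multiplicities:
  χ_A(x) = x^4

Step 2 — compute geometric multiplicities via the rank-nullity identity g(λ) = n − rank(A − λI):
  rank(A − (0)·I) = 2, so dim ker(A − (0)·I) = n − 2 = 2

Summary:
  λ = 0: algebraic multiplicity = 4, geometric multiplicity = 2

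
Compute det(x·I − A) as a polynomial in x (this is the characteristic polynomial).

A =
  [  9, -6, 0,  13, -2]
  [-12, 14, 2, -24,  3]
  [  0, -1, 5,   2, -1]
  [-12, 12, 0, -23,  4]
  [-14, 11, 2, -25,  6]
x^5 - 11*x^4 + 42*x^3 - 54*x^2 - 27*x + 81

Expanding det(x·I − A) (e.g. by cofactor expansion or by noting that A is similar to its Jordan form J, which has the same characteristic polynomial as A) gives
  χ_A(x) = x^5 - 11*x^4 + 42*x^3 - 54*x^2 - 27*x + 81
which factors as (x - 3)^4*(x + 1). The eigenvalues (with algebraic multiplicities) are λ = -1 with multiplicity 1, λ = 3 with multiplicity 4.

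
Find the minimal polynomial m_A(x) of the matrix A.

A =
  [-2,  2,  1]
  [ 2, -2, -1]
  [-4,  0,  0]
x^3 + 4*x^2 + 4*x

The characteristic polynomial is χ_A(x) = x*(x + 2)^2, so the eigenvalues are known. The minimal polynomial is
  m_A(x) = Π_λ (x − λ)^{k_λ}
where k_λ is the size of the *largest* Jordan block for λ (equivalently, the smallest k with (A − λI)^k v = 0 for every generalised eigenvector v of λ).

  λ = -2: largest Jordan block has size 2, contributing (x + 2)^2
  λ = 0: largest Jordan block has size 1, contributing (x − 0)

So m_A(x) = x*(x + 2)^2 = x^3 + 4*x^2 + 4*x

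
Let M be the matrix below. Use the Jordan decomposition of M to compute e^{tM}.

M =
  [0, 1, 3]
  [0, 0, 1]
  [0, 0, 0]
e^{tM} =
  [1, t, t^2/2 + 3*t]
  [0, 1, t]
  [0, 0, 1]

Strategy: write M = P · J · P⁻¹ where J is a Jordan canonical form, so e^{tM} = P · e^{tJ} · P⁻¹, and e^{tJ} can be computed block-by-block.

M has Jordan form
J =
  [0, 1, 0]
  [0, 0, 1]
  [0, 0, 0]
(up to reordering of blocks).

Per-block formulas:
  For a 3×3 Jordan block J_3(0): exp(t · J_3(0)) = e^(0t)·(I + t·N + (t^2/2)·N^2), where N is the 3×3 nilpotent shift.

After assembling e^{tJ} and conjugating by P, we get:

e^{tM} =
  [1, t, t^2/2 + 3*t]
  [0, 1, t]
  [0, 0, 1]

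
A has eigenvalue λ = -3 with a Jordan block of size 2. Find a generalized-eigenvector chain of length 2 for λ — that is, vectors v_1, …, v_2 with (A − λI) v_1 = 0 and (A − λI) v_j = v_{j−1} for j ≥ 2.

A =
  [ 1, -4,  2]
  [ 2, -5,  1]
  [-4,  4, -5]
A Jordan chain for λ = -3 of length 2:
v_1 = (4, 2, -4)ᵀ
v_2 = (1, 0, 0)ᵀ

Let N = A − (-3)·I. We want v_2 with N^2 v_2 = 0 but N^1 v_2 ≠ 0; then v_{j-1} := N · v_j for j = 2, …, 2.

Pick v_2 = (1, 0, 0)ᵀ.
Then v_1 = N · v_2 = (4, 2, -4)ᵀ.

Sanity check: (A − (-3)·I) v_1 = (0, 0, 0)ᵀ = 0. ✓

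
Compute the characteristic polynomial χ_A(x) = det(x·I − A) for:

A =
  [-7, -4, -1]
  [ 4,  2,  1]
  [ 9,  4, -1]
x^3 + 6*x^2 + 12*x + 8

Expanding det(x·I − A) (e.g. by cofactor expansion or by noting that A is similar to its Jordan form J, which has the same characteristic polynomial as A) gives
  χ_A(x) = x^3 + 6*x^2 + 12*x + 8
which factors as (x + 2)^3. The eigenvalues (with algebraic multiplicities) are λ = -2 with multiplicity 3.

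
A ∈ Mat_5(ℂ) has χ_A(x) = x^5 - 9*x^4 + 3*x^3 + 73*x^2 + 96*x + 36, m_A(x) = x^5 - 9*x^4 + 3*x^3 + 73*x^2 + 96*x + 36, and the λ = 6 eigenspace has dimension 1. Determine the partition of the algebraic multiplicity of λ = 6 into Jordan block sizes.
Block sizes for λ = 6: [2]

Step 1 — from the characteristic polynomial, algebraic multiplicity of λ = 6 is 2. From dim ker(A − (6)·I) = 1, there are exactly 1 Jordan blocks for λ = 6.
Step 2 — from the minimal polynomial, the factor (x − 6)^2 tells us the largest block for λ = 6 has size 2.
Step 3 — with total size 2, 1 blocks, and largest block 2, the block sizes (in nonincreasing order) are [2].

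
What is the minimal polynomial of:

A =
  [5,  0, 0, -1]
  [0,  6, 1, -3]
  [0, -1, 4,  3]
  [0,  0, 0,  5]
x^2 - 10*x + 25

The characteristic polynomial is χ_A(x) = (x - 5)^4, so the eigenvalues are known. The minimal polynomial is
  m_A(x) = Π_λ (x − λ)^{k_λ}
where k_λ is the size of the *largest* Jordan block for λ (equivalently, the smallest k with (A − λI)^k v = 0 for every generalised eigenvector v of λ).

  λ = 5: largest Jordan block has size 2, contributing (x − 5)^2

So m_A(x) = (x - 5)^2 = x^2 - 10*x + 25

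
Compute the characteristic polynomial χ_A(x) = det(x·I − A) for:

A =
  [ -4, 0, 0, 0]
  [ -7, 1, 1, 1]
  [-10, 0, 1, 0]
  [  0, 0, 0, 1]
x^4 + x^3 - 9*x^2 + 11*x - 4

Expanding det(x·I − A) (e.g. by cofactor expansion or by noting that A is similar to its Jordan form J, which has the same characteristic polynomial as A) gives
  χ_A(x) = x^4 + x^3 - 9*x^2 + 11*x - 4
which factors as (x - 1)^3*(x + 4). The eigenvalues (with algebraic multiplicities) are λ = -4 with multiplicity 1, λ = 1 with multiplicity 3.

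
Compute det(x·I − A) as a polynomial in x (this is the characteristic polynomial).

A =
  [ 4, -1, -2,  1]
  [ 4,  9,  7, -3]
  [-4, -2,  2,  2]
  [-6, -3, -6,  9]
x^4 - 24*x^3 + 216*x^2 - 864*x + 1296

Expanding det(x·I − A) (e.g. by cofactor expansion or by noting that A is similar to its Jordan form J, which has the same characteristic polynomial as A) gives
  χ_A(x) = x^4 - 24*x^3 + 216*x^2 - 864*x + 1296
which factors as (x - 6)^4. The eigenvalues (with algebraic multiplicities) are λ = 6 with multiplicity 4.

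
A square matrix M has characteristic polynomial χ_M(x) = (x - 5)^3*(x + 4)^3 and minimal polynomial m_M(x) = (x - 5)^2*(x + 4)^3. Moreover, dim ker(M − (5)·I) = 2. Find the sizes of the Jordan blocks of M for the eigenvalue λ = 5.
Block sizes for λ = 5: [2, 1]

Step 1 — from the characteristic polynomial, algebraic multiplicity of λ = 5 is 3. From dim ker(M − (5)·I) = 2, there are exactly 2 Jordan blocks for λ = 5.
Step 2 — from the minimal polynomial, the factor (x − 5)^2 tells us the largest block for λ = 5 has size 2.
Step 3 — with total size 3, 2 blocks, and largest block 2, the block sizes (in nonincreasing order) are [2, 1].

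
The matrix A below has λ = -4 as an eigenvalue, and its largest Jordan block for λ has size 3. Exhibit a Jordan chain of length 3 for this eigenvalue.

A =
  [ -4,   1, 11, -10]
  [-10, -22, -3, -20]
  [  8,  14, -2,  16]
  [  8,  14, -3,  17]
A Jordan chain for λ = -4 of length 3:
v_1 = (-2, -4, 4, 4)ᵀ
v_2 = (0, -10, 8, 8)ᵀ
v_3 = (1, 0, 0, 0)ᵀ

Let N = A − (-4)·I. We want v_3 with N^3 v_3 = 0 but N^2 v_3 ≠ 0; then v_{j-1} := N · v_j for j = 3, …, 2.

Pick v_3 = (1, 0, 0, 0)ᵀ.
Then v_2 = N · v_3 = (0, -10, 8, 8)ᵀ.
Then v_1 = N · v_2 = (-2, -4, 4, 4)ᵀ.

Sanity check: (A − (-4)·I) v_1 = (0, 0, 0, 0)ᵀ = 0. ✓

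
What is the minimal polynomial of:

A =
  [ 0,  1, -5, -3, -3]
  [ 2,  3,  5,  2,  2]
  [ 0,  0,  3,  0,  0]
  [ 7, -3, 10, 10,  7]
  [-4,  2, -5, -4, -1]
x^3 - 9*x^2 + 27*x - 27

The characteristic polynomial is χ_A(x) = (x - 3)^5, so the eigenvalues are known. The minimal polynomial is
  m_A(x) = Π_λ (x − λ)^{k_λ}
where k_λ is the size of the *largest* Jordan block for λ (equivalently, the smallest k with (A − λI)^k v = 0 for every generalised eigenvector v of λ).

  λ = 3: largest Jordan block has size 3, contributing (x − 3)^3

So m_A(x) = (x - 3)^3 = x^3 - 9*x^2 + 27*x - 27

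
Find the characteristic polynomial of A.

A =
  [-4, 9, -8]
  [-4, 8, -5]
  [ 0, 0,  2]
x^3 - 6*x^2 + 12*x - 8

Expanding det(x·I − A) (e.g. by cofactor expansion or by noting that A is similar to its Jordan form J, which has the same characteristic polynomial as A) gives
  χ_A(x) = x^3 - 6*x^2 + 12*x - 8
which factors as (x - 2)^3. The eigenvalues (with algebraic multiplicities) are λ = 2 with multiplicity 3.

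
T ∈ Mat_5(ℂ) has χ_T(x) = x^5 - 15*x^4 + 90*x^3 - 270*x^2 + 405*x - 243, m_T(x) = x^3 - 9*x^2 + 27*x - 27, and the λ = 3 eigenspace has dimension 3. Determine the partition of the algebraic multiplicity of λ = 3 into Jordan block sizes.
Block sizes for λ = 3: [3, 1, 1]

Step 1 — from the characteristic polynomial, algebraic multiplicity of λ = 3 is 5. From dim ker(T − (3)·I) = 3, there are exactly 3 Jordan blocks for λ = 3.
Step 2 — from the minimal polynomial, the factor (x − 3)^3 tells us the largest block for λ = 3 has size 3.
Step 3 — with total size 5, 3 blocks, and largest block 3, the block sizes (in nonincreasing order) are [3, 1, 1].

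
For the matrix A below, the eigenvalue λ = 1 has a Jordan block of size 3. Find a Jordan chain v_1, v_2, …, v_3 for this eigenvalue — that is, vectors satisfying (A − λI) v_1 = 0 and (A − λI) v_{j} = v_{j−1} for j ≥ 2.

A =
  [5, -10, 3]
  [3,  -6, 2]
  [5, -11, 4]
A Jordan chain for λ = 1 of length 3:
v_1 = (1, 1, 2)ᵀ
v_2 = (4, 3, 5)ᵀ
v_3 = (1, 0, 0)ᵀ

Let N = A − (1)·I. We want v_3 with N^3 v_3 = 0 but N^2 v_3 ≠ 0; then v_{j-1} := N · v_j for j = 3, …, 2.

Pick v_3 = (1, 0, 0)ᵀ.
Then v_2 = N · v_3 = (4, 3, 5)ᵀ.
Then v_1 = N · v_2 = (1, 1, 2)ᵀ.

Sanity check: (A − (1)·I) v_1 = (0, 0, 0)ᵀ = 0. ✓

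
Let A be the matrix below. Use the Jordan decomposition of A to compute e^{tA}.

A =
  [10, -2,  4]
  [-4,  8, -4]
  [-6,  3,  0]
e^{tA} =
  [4*t*exp(6*t) + exp(6*t), -2*t*exp(6*t), 4*t*exp(6*t)]
  [-4*t*exp(6*t), 2*t*exp(6*t) + exp(6*t), -4*t*exp(6*t)]
  [-6*t*exp(6*t), 3*t*exp(6*t), -6*t*exp(6*t) + exp(6*t)]

Strategy: write A = P · J · P⁻¹ where J is a Jordan canonical form, so e^{tA} = P · e^{tJ} · P⁻¹, and e^{tJ} can be computed block-by-block.

A has Jordan form
J =
  [6, 1, 0]
  [0, 6, 0]
  [0, 0, 6]
(up to reordering of blocks).

Per-block formulas:
  For a 2×2 Jordan block J_2(6): exp(t · J_2(6)) = e^(6t)·(I + t·N), where N is the 2×2 nilpotent shift.
  For a 1×1 block at λ = 6: exp(t · [6]) = [e^(6t)].

After assembling e^{tJ} and conjugating by P, we get:

e^{tA} =
  [4*t*exp(6*t) + exp(6*t), -2*t*exp(6*t), 4*t*exp(6*t)]
  [-4*t*exp(6*t), 2*t*exp(6*t) + exp(6*t), -4*t*exp(6*t)]
  [-6*t*exp(6*t), 3*t*exp(6*t), -6*t*exp(6*t) + exp(6*t)]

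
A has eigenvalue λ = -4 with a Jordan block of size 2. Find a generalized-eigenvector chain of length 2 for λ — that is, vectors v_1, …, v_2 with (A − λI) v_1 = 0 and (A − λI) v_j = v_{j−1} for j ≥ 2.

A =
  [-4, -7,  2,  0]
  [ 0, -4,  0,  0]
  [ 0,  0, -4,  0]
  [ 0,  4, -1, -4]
A Jordan chain for λ = -4 of length 2:
v_1 = (-7, 0, 0, 4)ᵀ
v_2 = (0, 1, 0, 0)ᵀ

Let N = A − (-4)·I. We want v_2 with N^2 v_2 = 0 but N^1 v_2 ≠ 0; then v_{j-1} := N · v_j for j = 2, …, 2.

Pick v_2 = (0, 1, 0, 0)ᵀ.
Then v_1 = N · v_2 = (-7, 0, 0, 4)ᵀ.

Sanity check: (A − (-4)·I) v_1 = (0, 0, 0, 0)ᵀ = 0. ✓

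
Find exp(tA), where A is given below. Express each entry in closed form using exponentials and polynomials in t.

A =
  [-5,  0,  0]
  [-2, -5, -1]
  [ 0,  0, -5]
e^{tA} =
  [exp(-5*t), 0, 0]
  [-2*t*exp(-5*t), exp(-5*t), -t*exp(-5*t)]
  [0, 0, exp(-5*t)]

Strategy: write A = P · J · P⁻¹ where J is a Jordan canonical form, so e^{tA} = P · e^{tJ} · P⁻¹, and e^{tJ} can be computed block-by-block.

A has Jordan form
J =
  [-5,  1,  0]
  [ 0, -5,  0]
  [ 0,  0, -5]
(up to reordering of blocks).

Per-block formulas:
  For a 2×2 Jordan block J_2(-5): exp(t · J_2(-5)) = e^(-5t)·(I + t·N), where N is the 2×2 nilpotent shift.
  For a 1×1 block at λ = -5: exp(t · [-5]) = [e^(-5t)].

After assembling e^{tJ} and conjugating by P, we get:

e^{tA} =
  [exp(-5*t), 0, 0]
  [-2*t*exp(-5*t), exp(-5*t), -t*exp(-5*t)]
  [0, 0, exp(-5*t)]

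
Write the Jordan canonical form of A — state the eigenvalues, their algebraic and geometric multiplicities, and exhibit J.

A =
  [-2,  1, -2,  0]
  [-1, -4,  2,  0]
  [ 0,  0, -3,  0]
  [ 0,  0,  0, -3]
J_2(-3) ⊕ J_1(-3) ⊕ J_1(-3)

The characteristic polynomial is
  det(x·I − A) = x^4 + 12*x^3 + 54*x^2 + 108*x + 81 = (x + 3)^4

Eigenvalues and multiplicities (the geometric multiplicity of λ is n − rank(A − λI), which equals the number of Jordan blocks for λ):
  λ = -3: algebraic multiplicity = 4, geometric multiplicity = 3

Determining the block sizes for each eigenvalue:
  λ = -3: 3 blocks summing to 4 forces exactly one block of size 2 and the rest size 1 → block sizes [2, 1, 1]

Assembling the blocks gives a Jordan form
J =
  [-3,  1,  0,  0]
  [ 0, -3,  0,  0]
  [ 0,  0, -3,  0]
  [ 0,  0,  0, -3]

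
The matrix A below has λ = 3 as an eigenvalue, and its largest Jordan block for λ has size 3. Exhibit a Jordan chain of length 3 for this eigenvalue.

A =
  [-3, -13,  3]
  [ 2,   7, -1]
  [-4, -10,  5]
A Jordan chain for λ = 3 of length 3:
v_1 = (-2, 0, -4)ᵀ
v_2 = (-6, 2, -4)ᵀ
v_3 = (1, 0, 0)ᵀ

Let N = A − (3)·I. We want v_3 with N^3 v_3 = 0 but N^2 v_3 ≠ 0; then v_{j-1} := N · v_j for j = 3, …, 2.

Pick v_3 = (1, 0, 0)ᵀ.
Then v_2 = N · v_3 = (-6, 2, -4)ᵀ.
Then v_1 = N · v_2 = (-2, 0, -4)ᵀ.

Sanity check: (A − (3)·I) v_1 = (0, 0, 0)ᵀ = 0. ✓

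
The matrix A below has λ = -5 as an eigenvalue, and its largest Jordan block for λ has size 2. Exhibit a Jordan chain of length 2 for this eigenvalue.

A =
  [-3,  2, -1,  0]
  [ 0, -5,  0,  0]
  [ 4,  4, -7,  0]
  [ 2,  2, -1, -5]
A Jordan chain for λ = -5 of length 2:
v_1 = (2, 0, 4, 2)ᵀ
v_2 = (1, 0, 0, 0)ᵀ

Let N = A − (-5)·I. We want v_2 with N^2 v_2 = 0 but N^1 v_2 ≠ 0; then v_{j-1} := N · v_j for j = 2, …, 2.

Pick v_2 = (1, 0, 0, 0)ᵀ.
Then v_1 = N · v_2 = (2, 0, 4, 2)ᵀ.

Sanity check: (A − (-5)·I) v_1 = (0, 0, 0, 0)ᵀ = 0. ✓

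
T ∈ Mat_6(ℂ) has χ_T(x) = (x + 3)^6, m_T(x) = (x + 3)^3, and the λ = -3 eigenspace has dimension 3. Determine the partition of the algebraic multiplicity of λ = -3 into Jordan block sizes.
Block sizes for λ = -3: [3, 2, 1]

Step 1 — from the characteristic polynomial, algebraic multiplicity of λ = -3 is 6. From dim ker(T − (-3)·I) = 3, there are exactly 3 Jordan blocks for λ = -3.
Step 2 — from the minimal polynomial, the factor (x + 3)^3 tells us the largest block for λ = -3 has size 3.
Step 3 — with total size 6, 3 blocks, and largest block 3, the block sizes (in nonincreasing order) are [3, 2, 1].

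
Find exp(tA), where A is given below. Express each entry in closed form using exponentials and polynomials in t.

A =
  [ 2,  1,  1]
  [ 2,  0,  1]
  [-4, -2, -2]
e^{tA} =
  [t^2 + 2*t + 1, t, t^2/2 + t]
  [2*t, 1, t]
  [-2*t^2 - 4*t, -2*t, -t^2 - 2*t + 1]

Strategy: write A = P · J · P⁻¹ where J is a Jordan canonical form, so e^{tA} = P · e^{tJ} · P⁻¹, and e^{tJ} can be computed block-by-block.

A has Jordan form
J =
  [0, 1, 0]
  [0, 0, 1]
  [0, 0, 0]
(up to reordering of blocks).

Per-block formulas:
  For a 3×3 Jordan block J_3(0): exp(t · J_3(0)) = e^(0t)·(I + t·N + (t^2/2)·N^2), where N is the 3×3 nilpotent shift.

After assembling e^{tJ} and conjugating by P, we get:

e^{tA} =
  [t^2 + 2*t + 1, t, t^2/2 + t]
  [2*t, 1, t]
  [-2*t^2 - 4*t, -2*t, -t^2 - 2*t + 1]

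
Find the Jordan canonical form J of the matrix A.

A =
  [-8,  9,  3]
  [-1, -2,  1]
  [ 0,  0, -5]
J_2(-5) ⊕ J_1(-5)

The characteristic polynomial is
  det(x·I − A) = x^3 + 15*x^2 + 75*x + 125 = (x + 5)^3

Eigenvalues and multiplicities (the geometric multiplicity of λ is n − rank(A − λI), which equals the number of Jordan blocks for λ):
  λ = -5: algebraic multiplicity = 3, geometric multiplicity = 2

Determining the block sizes for each eigenvalue:
  λ = -5: 2 blocks summing to 3 forces exactly one block of size 2 and the rest size 1 → block sizes [2, 1]

Assembling the blocks gives a Jordan form
J =
  [-5,  1,  0]
  [ 0, -5,  0]
  [ 0,  0, -5]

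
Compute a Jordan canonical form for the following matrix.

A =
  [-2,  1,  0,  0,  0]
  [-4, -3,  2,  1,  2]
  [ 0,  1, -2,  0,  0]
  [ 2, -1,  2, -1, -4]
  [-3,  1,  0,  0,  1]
J_3(-2) ⊕ J_1(-2) ⊕ J_1(1)

The characteristic polynomial is
  det(x·I − A) = x^5 + 7*x^4 + 16*x^3 + 8*x^2 - 16*x - 16 = (x - 1)*(x + 2)^4

Eigenvalues and multiplicities (the geometric multiplicity of λ is n − rank(A − λI), which equals the number of Jordan blocks for λ):
  λ = -2: algebraic multiplicity = 4, geometric multiplicity = 2
  λ = 1: algebraic multiplicity = 1, geometric multiplicity = 1

Determining the block sizes for each eigenvalue:
  λ = -2: with am = 4 and gm = 2, the partition is not yet determined (e.g. several partitions of 4 into 2 parts exist). Let N = A − (-2)·I. Computing rank(N^1) = 3, rank(N^2) = 2, rank(N^3) = 1; the number of blocks of size ≥ j is rank(N^{j−1}) − rank(N^j), giving [2, 1, 1]. So we have 1 block(s) of size 3, 1 block(s) of size 1 → block sizes [3, 1]
  λ = 1: one block (gm = 1), so the single block has size am = 1 → block sizes [1]

Assembling the blocks gives a Jordan form
J =
  [-2,  1,  0,  0, 0]
  [ 0, -2,  1,  0, 0]
  [ 0,  0, -2,  0, 0]
  [ 0,  0,  0, -2, 0]
  [ 0,  0,  0,  0, 1]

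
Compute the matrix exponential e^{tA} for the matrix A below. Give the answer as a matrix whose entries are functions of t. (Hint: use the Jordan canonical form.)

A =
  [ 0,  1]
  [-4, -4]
e^{tA} =
  [2*t*exp(-2*t) + exp(-2*t), t*exp(-2*t)]
  [-4*t*exp(-2*t), -2*t*exp(-2*t) + exp(-2*t)]

Strategy: write A = P · J · P⁻¹ where J is a Jordan canonical form, so e^{tA} = P · e^{tJ} · P⁻¹, and e^{tJ} can be computed block-by-block.

A has Jordan form
J =
  [-2,  1]
  [ 0, -2]
(up to reordering of blocks).

Per-block formulas:
  For a 2×2 Jordan block J_2(-2): exp(t · J_2(-2)) = e^(-2t)·(I + t·N), where N is the 2×2 nilpotent shift.

After assembling e^{tJ} and conjugating by P, we get:

e^{tA} =
  [2*t*exp(-2*t) + exp(-2*t), t*exp(-2*t)]
  [-4*t*exp(-2*t), -2*t*exp(-2*t) + exp(-2*t)]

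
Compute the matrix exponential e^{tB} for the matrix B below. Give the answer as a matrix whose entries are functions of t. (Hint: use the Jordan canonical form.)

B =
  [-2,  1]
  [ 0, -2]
e^{tB} =
  [exp(-2*t), t*exp(-2*t)]
  [0, exp(-2*t)]

Strategy: write B = P · J · P⁻¹ where J is a Jordan canonical form, so e^{tB} = P · e^{tJ} · P⁻¹, and e^{tJ} can be computed block-by-block.

B has Jordan form
J =
  [-2,  1]
  [ 0, -2]
(up to reordering of blocks).

Per-block formulas:
  For a 2×2 Jordan block J_2(-2): exp(t · J_2(-2)) = e^(-2t)·(I + t·N), where N is the 2×2 nilpotent shift.

After assembling e^{tJ} and conjugating by P, we get:

e^{tB} =
  [exp(-2*t), t*exp(-2*t)]
  [0, exp(-2*t)]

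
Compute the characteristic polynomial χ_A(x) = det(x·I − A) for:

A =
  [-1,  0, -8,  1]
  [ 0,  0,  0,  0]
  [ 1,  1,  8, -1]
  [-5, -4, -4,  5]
x^4 - 12*x^3 + 36*x^2

Expanding det(x·I − A) (e.g. by cofactor expansion or by noting that A is similar to its Jordan form J, which has the same characteristic polynomial as A) gives
  χ_A(x) = x^4 - 12*x^3 + 36*x^2
which factors as x^2*(x - 6)^2. The eigenvalues (with algebraic multiplicities) are λ = 0 with multiplicity 2, λ = 6 with multiplicity 2.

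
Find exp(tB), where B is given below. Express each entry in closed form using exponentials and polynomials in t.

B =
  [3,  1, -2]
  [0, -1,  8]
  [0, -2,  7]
e^{tB} =
  [exp(3*t), t*exp(3*t), -2*t*exp(3*t)]
  [0, -4*t*exp(3*t) + exp(3*t), 8*t*exp(3*t)]
  [0, -2*t*exp(3*t), 4*t*exp(3*t) + exp(3*t)]

Strategy: write B = P · J · P⁻¹ where J is a Jordan canonical form, so e^{tB} = P · e^{tJ} · P⁻¹, and e^{tJ} can be computed block-by-block.

B has Jordan form
J =
  [3, 1, 0]
  [0, 3, 0]
  [0, 0, 3]
(up to reordering of blocks).

Per-block formulas:
  For a 2×2 Jordan block J_2(3): exp(t · J_2(3)) = e^(3t)·(I + t·N), where N is the 2×2 nilpotent shift.
  For a 1×1 block at λ = 3: exp(t · [3]) = [e^(3t)].

After assembling e^{tJ} and conjugating by P, we get:

e^{tB} =
  [exp(3*t), t*exp(3*t), -2*t*exp(3*t)]
  [0, -4*t*exp(3*t) + exp(3*t), 8*t*exp(3*t)]
  [0, -2*t*exp(3*t), 4*t*exp(3*t) + exp(3*t)]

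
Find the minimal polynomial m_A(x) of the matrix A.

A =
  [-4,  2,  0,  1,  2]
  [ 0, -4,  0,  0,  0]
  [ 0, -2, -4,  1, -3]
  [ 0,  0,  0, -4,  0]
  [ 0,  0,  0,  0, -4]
x^2 + 8*x + 16

The characteristic polynomial is χ_A(x) = (x + 4)^5, so the eigenvalues are known. The minimal polynomial is
  m_A(x) = Π_λ (x − λ)^{k_λ}
where k_λ is the size of the *largest* Jordan block for λ (equivalently, the smallest k with (A − λI)^k v = 0 for every generalised eigenvector v of λ).

  λ = -4: largest Jordan block has size 2, contributing (x + 4)^2

So m_A(x) = (x + 4)^2 = x^2 + 8*x + 16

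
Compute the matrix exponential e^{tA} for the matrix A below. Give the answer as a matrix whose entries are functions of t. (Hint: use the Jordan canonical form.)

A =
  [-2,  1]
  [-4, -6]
e^{tA} =
  [2*t*exp(-4*t) + exp(-4*t), t*exp(-4*t)]
  [-4*t*exp(-4*t), -2*t*exp(-4*t) + exp(-4*t)]

Strategy: write A = P · J · P⁻¹ where J is a Jordan canonical form, so e^{tA} = P · e^{tJ} · P⁻¹, and e^{tJ} can be computed block-by-block.

A has Jordan form
J =
  [-4,  1]
  [ 0, -4]
(up to reordering of blocks).

Per-block formulas:
  For a 2×2 Jordan block J_2(-4): exp(t · J_2(-4)) = e^(-4t)·(I + t·N), where N is the 2×2 nilpotent shift.

After assembling e^{tJ} and conjugating by P, we get:

e^{tA} =
  [2*t*exp(-4*t) + exp(-4*t), t*exp(-4*t)]
  [-4*t*exp(-4*t), -2*t*exp(-4*t) + exp(-4*t)]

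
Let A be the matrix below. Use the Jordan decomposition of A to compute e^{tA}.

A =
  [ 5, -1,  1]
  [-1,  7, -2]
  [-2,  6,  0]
e^{tA} =
  [t*exp(4*t) + exp(4*t), t^2*exp(4*t) - t*exp(4*t), -t^2*exp(4*t)/2 + t*exp(4*t)]
  [-t*exp(4*t), -t^2*exp(4*t) + 3*t*exp(4*t) + exp(4*t), t^2*exp(4*t)/2 - 2*t*exp(4*t)]
  [-2*t*exp(4*t), -2*t^2*exp(4*t) + 6*t*exp(4*t), t^2*exp(4*t) - 4*t*exp(4*t) + exp(4*t)]

Strategy: write A = P · J · P⁻¹ where J is a Jordan canonical form, so e^{tA} = P · e^{tJ} · P⁻¹, and e^{tJ} can be computed block-by-block.

A has Jordan form
J =
  [4, 1, 0]
  [0, 4, 1]
  [0, 0, 4]
(up to reordering of blocks).

Per-block formulas:
  For a 3×3 Jordan block J_3(4): exp(t · J_3(4)) = e^(4t)·(I + t·N + (t^2/2)·N^2), where N is the 3×3 nilpotent shift.

After assembling e^{tJ} and conjugating by P, we get:

e^{tA} =
  [t*exp(4*t) + exp(4*t), t^2*exp(4*t) - t*exp(4*t), -t^2*exp(4*t)/2 + t*exp(4*t)]
  [-t*exp(4*t), -t^2*exp(4*t) + 3*t*exp(4*t) + exp(4*t), t^2*exp(4*t)/2 - 2*t*exp(4*t)]
  [-2*t*exp(4*t), -2*t^2*exp(4*t) + 6*t*exp(4*t), t^2*exp(4*t) - 4*t*exp(4*t) + exp(4*t)]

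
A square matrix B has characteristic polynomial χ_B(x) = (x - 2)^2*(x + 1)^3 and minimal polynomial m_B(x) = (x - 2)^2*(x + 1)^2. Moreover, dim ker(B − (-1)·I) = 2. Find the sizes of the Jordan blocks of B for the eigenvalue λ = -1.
Block sizes for λ = -1: [2, 1]

Step 1 — from the characteristic polynomial, algebraic multiplicity of λ = -1 is 3. From dim ker(B − (-1)·I) = 2, there are exactly 2 Jordan blocks for λ = -1.
Step 2 — from the minimal polynomial, the factor (x + 1)^2 tells us the largest block for λ = -1 has size 2.
Step 3 — with total size 3, 2 blocks, and largest block 2, the block sizes (in nonincreasing order) are [2, 1].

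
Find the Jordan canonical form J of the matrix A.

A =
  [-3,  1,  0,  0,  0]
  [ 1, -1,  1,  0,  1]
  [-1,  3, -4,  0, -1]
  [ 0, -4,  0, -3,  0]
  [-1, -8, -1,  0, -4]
J_3(-3) ⊕ J_1(-3) ⊕ J_1(-3)

The characteristic polynomial is
  det(x·I − A) = x^5 + 15*x^4 + 90*x^3 + 270*x^2 + 405*x + 243 = (x + 3)^5

Eigenvalues and multiplicities (the geometric multiplicity of λ is n − rank(A − λI), which equals the number of Jordan blocks for λ):
  λ = -3: algebraic multiplicity = 5, geometric multiplicity = 3

Determining the block sizes for each eigenvalue:
  λ = -3: with am = 5 and gm = 3, the partition is not yet determined (e.g. several partitions of 5 into 3 parts exist). Let N = A − (-3)·I. Computing rank(N^1) = 2, rank(N^2) = 1, rank(N^3) = 0; the number of blocks of size ≥ j is rank(N^{j−1}) − rank(N^j), giving [3, 1, 1]. So we have 1 block(s) of size 3, 2 block(s) of size 1 → block sizes [3, 1, 1]

Assembling the blocks gives a Jordan form
J =
  [-3,  1,  0,  0,  0]
  [ 0, -3,  1,  0,  0]
  [ 0,  0, -3,  0,  0]
  [ 0,  0,  0, -3,  0]
  [ 0,  0,  0,  0, -3]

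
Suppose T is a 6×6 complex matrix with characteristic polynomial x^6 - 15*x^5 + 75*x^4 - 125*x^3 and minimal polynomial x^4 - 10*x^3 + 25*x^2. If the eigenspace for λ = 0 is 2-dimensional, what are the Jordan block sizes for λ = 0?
Block sizes for λ = 0: [2, 1]

Step 1 — from the characteristic polynomial, algebraic multiplicity of λ = 0 is 3. From dim ker(T − (0)·I) = 2, there are exactly 2 Jordan blocks for λ = 0.
Step 2 — from the minimal polynomial, the factor (x − 0)^2 tells us the largest block for λ = 0 has size 2.
Step 3 — with total size 3, 2 blocks, and largest block 2, the block sizes (in nonincreasing order) are [2, 1].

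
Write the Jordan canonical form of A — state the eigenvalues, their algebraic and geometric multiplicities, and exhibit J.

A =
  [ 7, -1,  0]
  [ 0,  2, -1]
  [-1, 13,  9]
J_3(6)

The characteristic polynomial is
  det(x·I − A) = x^3 - 18*x^2 + 108*x - 216 = (x - 6)^3

Eigenvalues and multiplicities (the geometric multiplicity of λ is n − rank(A − λI), which equals the number of Jordan blocks for λ):
  λ = 6: algebraic multiplicity = 3, geometric multiplicity = 1

Determining the block sizes for each eigenvalue:
  λ = 6: one block (gm = 1), so the single block has size am = 3 → block sizes [3]

Assembling the blocks gives a Jordan form
J =
  [6, 1, 0]
  [0, 6, 1]
  [0, 0, 6]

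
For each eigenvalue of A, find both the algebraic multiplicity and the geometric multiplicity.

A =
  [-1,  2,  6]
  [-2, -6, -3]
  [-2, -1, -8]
λ = -5: alg = 3, geom = 2

Step 1 — factor the characteristic polynomial to read off the algebraic multiplicities:
  χ_A(x) = (x + 5)^3

Step 2 — compute geometric multiplicities via the rank-nullity identity g(λ) = n − rank(A − λI):
  rank(A − (-5)·I) = 1, so dim ker(A − (-5)·I) = n − 1 = 2

Summary:
  λ = -5: algebraic multiplicity = 3, geometric multiplicity = 2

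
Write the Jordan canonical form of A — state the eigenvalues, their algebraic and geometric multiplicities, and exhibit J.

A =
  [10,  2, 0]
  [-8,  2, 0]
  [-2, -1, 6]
J_2(6) ⊕ J_1(6)

The characteristic polynomial is
  det(x·I − A) = x^3 - 18*x^2 + 108*x - 216 = (x - 6)^3

Eigenvalues and multiplicities (the geometric multiplicity of λ is n − rank(A − λI), which equals the number of Jordan blocks for λ):
  λ = 6: algebraic multiplicity = 3, geometric multiplicity = 2

Determining the block sizes for each eigenvalue:
  λ = 6: 2 blocks summing to 3 forces exactly one block of size 2 and the rest size 1 → block sizes [2, 1]

Assembling the blocks gives a Jordan form
J =
  [6, 1, 0]
  [0, 6, 0]
  [0, 0, 6]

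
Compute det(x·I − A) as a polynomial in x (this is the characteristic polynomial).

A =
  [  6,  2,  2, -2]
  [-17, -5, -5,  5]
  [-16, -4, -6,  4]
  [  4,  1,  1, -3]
x^4 + 8*x^3 + 24*x^2 + 32*x + 16

Expanding det(x·I − A) (e.g. by cofactor expansion or by noting that A is similar to its Jordan form J, which has the same characteristic polynomial as A) gives
  χ_A(x) = x^4 + 8*x^3 + 24*x^2 + 32*x + 16
which factors as (x + 2)^4. The eigenvalues (with algebraic multiplicities) are λ = -2 with multiplicity 4.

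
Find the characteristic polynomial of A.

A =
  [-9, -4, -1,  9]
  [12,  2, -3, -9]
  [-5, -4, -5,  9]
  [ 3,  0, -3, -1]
x^4 + 13*x^3 + 60*x^2 + 112*x + 64

Expanding det(x·I − A) (e.g. by cofactor expansion or by noting that A is similar to its Jordan form J, which has the same characteristic polynomial as A) gives
  χ_A(x) = x^4 + 13*x^3 + 60*x^2 + 112*x + 64
which factors as (x + 1)*(x + 4)^3. The eigenvalues (with algebraic multiplicities) are λ = -4 with multiplicity 3, λ = -1 with multiplicity 1.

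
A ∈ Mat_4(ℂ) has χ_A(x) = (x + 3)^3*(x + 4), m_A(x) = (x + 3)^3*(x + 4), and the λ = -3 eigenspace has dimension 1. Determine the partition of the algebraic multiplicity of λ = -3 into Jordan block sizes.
Block sizes for λ = -3: [3]

Step 1 — from the characteristic polynomial, algebraic multiplicity of λ = -3 is 3. From dim ker(A − (-3)·I) = 1, there are exactly 1 Jordan blocks for λ = -3.
Step 2 — from the minimal polynomial, the factor (x + 3)^3 tells us the largest block for λ = -3 has size 3.
Step 3 — with total size 3, 1 blocks, and largest block 3, the block sizes (in nonincreasing order) are [3].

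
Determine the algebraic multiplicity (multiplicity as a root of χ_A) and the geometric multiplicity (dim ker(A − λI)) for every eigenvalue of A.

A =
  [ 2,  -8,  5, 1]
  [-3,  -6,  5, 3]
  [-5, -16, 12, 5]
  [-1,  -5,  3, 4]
λ = 3: alg = 4, geom = 2

Step 1 — factor the characteristic polynomial to read off the algebraic multiplicities:
  χ_A(x) = (x - 3)^4

Step 2 — compute geometric multiplicities via the rank-nullity identity g(λ) = n − rank(A − λI):
  rank(A − (3)·I) = 2, so dim ker(A − (3)·I) = n − 2 = 2

Summary:
  λ = 3: algebraic multiplicity = 4, geometric multiplicity = 2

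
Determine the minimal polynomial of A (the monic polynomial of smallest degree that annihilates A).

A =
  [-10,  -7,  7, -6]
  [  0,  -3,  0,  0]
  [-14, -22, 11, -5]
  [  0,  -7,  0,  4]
x^4 - 2*x^3 - 23*x^2 + 24*x + 144

The characteristic polynomial is χ_A(x) = (x - 4)^2*(x + 3)^2, so the eigenvalues are known. The minimal polynomial is
  m_A(x) = Π_λ (x − λ)^{k_λ}
where k_λ is the size of the *largest* Jordan block for λ (equivalently, the smallest k with (A − λI)^k v = 0 for every generalised eigenvector v of λ).

  λ = -3: largest Jordan block has size 2, contributing (x + 3)^2
  λ = 4: largest Jordan block has size 2, contributing (x − 4)^2

So m_A(x) = (x - 4)^2*(x + 3)^2 = x^4 - 2*x^3 - 23*x^2 + 24*x + 144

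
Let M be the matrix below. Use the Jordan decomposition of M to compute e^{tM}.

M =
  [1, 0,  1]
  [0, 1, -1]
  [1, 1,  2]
e^{tM} =
  [-t*exp(t) + exp(2*t), -t*exp(t) + exp(2*t) - exp(t), exp(2*t) - exp(t)]
  [t*exp(t) - exp(2*t) + exp(t), t*exp(t) - exp(2*t) + 2*exp(t), -exp(2*t) + exp(t)]
  [exp(2*t) - exp(t), exp(2*t) - exp(t), exp(2*t)]

Strategy: write M = P · J · P⁻¹ where J is a Jordan canonical form, so e^{tM} = P · e^{tJ} · P⁻¹, and e^{tJ} can be computed block-by-block.

M has Jordan form
J =
  [1, 1, 0]
  [0, 1, 0]
  [0, 0, 2]
(up to reordering of blocks).

Per-block formulas:
  For a 1×1 block at λ = 2: exp(t · [2]) = [e^(2t)].
  For a 2×2 Jordan block J_2(1): exp(t · J_2(1)) = e^(1t)·(I + t·N), where N is the 2×2 nilpotent shift.

After assembling e^{tJ} and conjugating by P, we get:

e^{tM} =
  [-t*exp(t) + exp(2*t), -t*exp(t) + exp(2*t) - exp(t), exp(2*t) - exp(t)]
  [t*exp(t) - exp(2*t) + exp(t), t*exp(t) - exp(2*t) + 2*exp(t), -exp(2*t) + exp(t)]
  [exp(2*t) - exp(t), exp(2*t) - exp(t), exp(2*t)]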